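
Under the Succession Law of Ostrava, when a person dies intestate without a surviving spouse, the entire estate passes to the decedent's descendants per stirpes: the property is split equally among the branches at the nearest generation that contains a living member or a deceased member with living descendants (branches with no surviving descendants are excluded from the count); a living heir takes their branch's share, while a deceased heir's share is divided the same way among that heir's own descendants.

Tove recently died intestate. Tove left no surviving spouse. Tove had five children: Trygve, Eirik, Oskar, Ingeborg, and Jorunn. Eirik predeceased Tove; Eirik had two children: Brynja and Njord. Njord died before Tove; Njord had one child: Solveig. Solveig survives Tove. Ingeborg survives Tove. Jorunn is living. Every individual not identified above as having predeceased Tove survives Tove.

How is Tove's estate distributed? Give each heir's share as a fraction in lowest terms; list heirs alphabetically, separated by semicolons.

There is no surviving spouse, so the entire estate passes to Tove's descendants per stirpes.
The estate is divided into 5 equal shares of 1/5 among Trygve, Eirik, Oskar, Ingeborg, Jorunn.
Trygve is living and takes 1/5.
Eirik predeceased; the 1/5 allotted to Eirik's branch passes to Eirik's issue by representation.
The 1/5 is divided into 2 equal shares of 1/10 among Brynja, Njord.
Brynja is living and takes 1/10.
Njord predeceased; the 1/10 allotted to Njord's branch passes to Njord's issue by representation.
Solveig is the sole taker at this level and receives the full 1/10.
Oskar is living and takes 1/5.
Ingeborg is living and takes 1/5.
Jorunn is living and takes 1/5.

Brynja 1/10; Ingeborg 1/5; Jorunn 1/5; Oskar 1/5; Solveig 1/10; Trygve 1/5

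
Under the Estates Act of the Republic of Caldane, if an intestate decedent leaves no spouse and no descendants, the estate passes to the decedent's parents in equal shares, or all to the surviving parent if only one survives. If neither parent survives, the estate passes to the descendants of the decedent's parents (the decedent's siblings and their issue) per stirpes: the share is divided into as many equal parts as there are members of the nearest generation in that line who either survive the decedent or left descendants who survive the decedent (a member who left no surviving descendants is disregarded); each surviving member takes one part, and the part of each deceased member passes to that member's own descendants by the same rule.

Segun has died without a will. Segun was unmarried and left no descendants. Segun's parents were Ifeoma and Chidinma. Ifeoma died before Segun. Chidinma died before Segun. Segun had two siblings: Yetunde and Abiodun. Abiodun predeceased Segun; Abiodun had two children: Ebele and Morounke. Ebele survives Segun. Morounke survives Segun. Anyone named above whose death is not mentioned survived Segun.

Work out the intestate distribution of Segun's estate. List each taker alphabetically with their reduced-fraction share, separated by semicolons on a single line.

Ebele 1/4; Morounke 1/4; Yetunde 1/2

Neither parent survives and there are no descendants, so the estate passes to Segun's siblings and their issue per stirpes.
The estate is divided into 2 equal shares of 1/2 among Yetunde, Abiodun.
Yetunde is living and takes 1/2.
Abiodun predeceased; the 1/2 allotted to Abiodun's branch passes to Abiodun's issue by representation.
The 1/2 is divided into 2 equal shares of 1/4 among Ebele, Morounke.
Ebele is living and takes 1/4.
Morounke is living and takes 1/4.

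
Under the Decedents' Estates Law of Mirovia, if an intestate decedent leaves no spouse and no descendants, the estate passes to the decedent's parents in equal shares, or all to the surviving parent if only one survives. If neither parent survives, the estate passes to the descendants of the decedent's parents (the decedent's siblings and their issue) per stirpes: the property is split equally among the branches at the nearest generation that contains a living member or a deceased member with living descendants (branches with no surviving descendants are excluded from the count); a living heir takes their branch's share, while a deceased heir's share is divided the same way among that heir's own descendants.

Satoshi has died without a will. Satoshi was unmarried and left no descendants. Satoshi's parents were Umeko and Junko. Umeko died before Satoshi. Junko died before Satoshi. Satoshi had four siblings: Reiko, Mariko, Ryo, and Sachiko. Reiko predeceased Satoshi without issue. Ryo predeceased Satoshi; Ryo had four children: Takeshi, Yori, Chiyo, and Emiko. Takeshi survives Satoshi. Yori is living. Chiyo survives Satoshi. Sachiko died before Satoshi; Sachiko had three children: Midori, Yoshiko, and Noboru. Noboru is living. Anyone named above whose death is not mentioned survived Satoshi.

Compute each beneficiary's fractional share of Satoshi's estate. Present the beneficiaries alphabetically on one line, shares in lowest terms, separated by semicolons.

Chiyo 1/12; Emiko 1/12; Mariko 1/3; Midori 1/9; Noboru 1/9; Takeshi 1/12; Yori 1/12; Yoshiko 1/9

Neither parent survives and there are no descendants, so the estate passes to Satoshi's siblings and their issue per stirpes.
Reiko left no surviving issue, so that branch lapses and is disregarded.
The estate is divided into 3 equal shares of 1/3 among Mariko, Ryo, Sachiko.
Mariko is living and takes 1/3.
Ryo predeceased; the 1/3 allotted to Ryo's branch passes to Ryo's issue by representation.
The 1/3 is divided into 4 equal shares of 1/12 among Takeshi, Yori, Chiyo, Emiko.
Takeshi is living and takes 1/12.
Yori is living and takes 1/12.
Chiyo is living and takes 1/12.
Emiko is living and takes 1/12.
Sachiko predeceased; the 1/3 allotted to Sachiko's branch passes to Sachiko's issue by representation.
The 1/3 is divided into 3 equal shares of 1/9 among Midori, Yoshiko, Noboru.
Midori is living and takes 1/9.
Yoshiko is living and takes 1/9.
Noboru is living and takes 1/9.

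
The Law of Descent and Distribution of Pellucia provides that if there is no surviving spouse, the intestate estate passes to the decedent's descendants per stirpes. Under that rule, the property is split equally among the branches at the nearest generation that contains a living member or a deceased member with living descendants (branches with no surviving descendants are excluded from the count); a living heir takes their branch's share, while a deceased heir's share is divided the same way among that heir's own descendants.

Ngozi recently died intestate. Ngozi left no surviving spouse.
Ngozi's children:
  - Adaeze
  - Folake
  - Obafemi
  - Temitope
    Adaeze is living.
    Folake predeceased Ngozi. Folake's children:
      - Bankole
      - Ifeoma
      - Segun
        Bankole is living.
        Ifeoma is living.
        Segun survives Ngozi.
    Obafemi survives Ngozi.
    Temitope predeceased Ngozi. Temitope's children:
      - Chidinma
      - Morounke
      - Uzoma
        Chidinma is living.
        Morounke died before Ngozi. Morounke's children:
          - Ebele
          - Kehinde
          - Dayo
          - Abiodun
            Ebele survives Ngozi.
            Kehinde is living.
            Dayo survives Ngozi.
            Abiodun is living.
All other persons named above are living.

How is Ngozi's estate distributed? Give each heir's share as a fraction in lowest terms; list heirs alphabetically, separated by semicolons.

There is no surviving spouse, so the entire estate passes to Ngozi's descendants per stirpes.
The estate is divided into 4 equal shares of 1/4 among Adaeze, Folake, Obafemi, Temitope.
Adaeze is living and takes 1/4.
Folake predeceased; the 1/4 allotted to Folake's branch passes to Folake's issue by representation.
The 1/4 is divided into 3 equal shares of 1/12 among Bankole, Ifeoma, Segun.
Bankole is living and takes 1/12.
Ifeoma is living and takes 1/12.
Segun is living and takes 1/12.
Obafemi is living and takes 1/4.
Temitope predeceased; the 1/4 allotted to Temitope's branch passes to Temitope's issue by representation.
The 1/4 is divided into 3 equal shares of 1/12 among Chidinma, Morounke, Uzoma.
Chidinma is living and takes 1/12.
Morounke predeceased; the 1/12 allotted to Morounke's branch passes to Morounke's issue by representation.
The 1/12 is divided into 4 equal shares of 1/48 among Ebele, Kehinde, Dayo, Abiodun.
Ebele is living and takes 1/48.
Kehinde is living and takes 1/48.
Dayo is living and takes 1/48.
Abiodun is living and takes 1/48.
Uzoma is living and takes 1/12.

Abiodun 1/48; Adaeze 1/4; Bankole 1/12; Chidinma 1/12; Dayo 1/48; Ebele 1/48; Ifeoma 1/12; Kehinde 1/48; Obafemi 1/4; Segun 1/12; Uzoma 1/12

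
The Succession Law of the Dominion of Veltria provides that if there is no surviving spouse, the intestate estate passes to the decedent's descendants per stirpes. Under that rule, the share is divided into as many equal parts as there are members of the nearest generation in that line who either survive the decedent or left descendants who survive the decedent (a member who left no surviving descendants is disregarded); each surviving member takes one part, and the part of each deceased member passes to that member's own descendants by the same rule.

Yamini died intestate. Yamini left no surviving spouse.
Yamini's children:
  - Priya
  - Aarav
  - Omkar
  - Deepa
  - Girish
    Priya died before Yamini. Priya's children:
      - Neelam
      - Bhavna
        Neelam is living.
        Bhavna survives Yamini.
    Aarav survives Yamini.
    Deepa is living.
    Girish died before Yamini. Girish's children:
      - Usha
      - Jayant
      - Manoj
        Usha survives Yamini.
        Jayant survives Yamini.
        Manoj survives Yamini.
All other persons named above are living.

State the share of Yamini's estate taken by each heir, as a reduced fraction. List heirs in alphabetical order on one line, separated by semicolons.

Aarav 1/5; Bhavna 1/10; Deepa 1/5; Jayant 1/15; Manoj 1/15; Neelam 1/10; Omkar 1/5; Usha 1/15

There is no surviving spouse, so the entire estate passes to Yamini's descendants per stirpes.
The estate is divided into 5 equal shares of 1/5 among Priya, Aarav, Omkar, Deepa, Girish.
Priya predeceased; the 1/5 allotted to Priya's branch passes to Priya's issue by representation.
The 1/5 is divided into 2 equal shares of 1/10 among Neelam, Bhavna.
Neelam is living and takes 1/10.
Bhavna is living and takes 1/10.
Aarav is living and takes 1/5.
Omkar is living and takes 1/5.
Deepa is living and takes 1/5.
Girish predeceased; the 1/5 allotted to Girish's branch passes to Girish's issue by representation.
The 1/5 is divided into 3 equal shares of 1/15 among Usha, Jayant, Manoj.
Usha is living and takes 1/15.
Jayant is living and takes 1/15.
Manoj is living and takes 1/15.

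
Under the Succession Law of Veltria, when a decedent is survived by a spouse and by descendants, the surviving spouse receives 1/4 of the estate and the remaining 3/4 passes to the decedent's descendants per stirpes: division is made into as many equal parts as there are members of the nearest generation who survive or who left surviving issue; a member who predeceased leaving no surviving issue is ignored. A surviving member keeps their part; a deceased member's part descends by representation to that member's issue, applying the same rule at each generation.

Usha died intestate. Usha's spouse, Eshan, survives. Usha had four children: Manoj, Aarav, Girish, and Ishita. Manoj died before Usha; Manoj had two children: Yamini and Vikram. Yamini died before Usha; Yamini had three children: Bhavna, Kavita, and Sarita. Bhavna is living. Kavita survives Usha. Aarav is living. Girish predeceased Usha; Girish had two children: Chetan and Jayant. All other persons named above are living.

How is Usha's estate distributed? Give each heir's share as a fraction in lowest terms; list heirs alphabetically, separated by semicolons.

Aarav 3/16; Bhavna 1/32; Chetan 3/32; Eshan 1/4; Ishita 3/16; Jayant 3/32; Kavita 1/32; Sarita 1/32; Vikram 3/32

Eshan, as surviving spouse, takes 1/4.
The remaining 3/4 passes to Usha's descendants per stirpes.
The 3/4 is divided into 4 equal shares of 3/16 among Manoj, Aarav, Girish, Ishita.
Manoj predeceased; the 3/16 allotted to Manoj's branch passes to Manoj's issue by representation.
The 3/16 is divided into 2 equal shares of 3/32 among Yamini, Vikram.
Yamini predeceased; the 3/32 allotted to Yamini's branch passes to Yamini's issue by representation.
The 3/32 is divided into 3 equal shares of 1/32 among Bhavna, Kavita, Sarita.
Bhavna is living and takes 1/32.
Kavita is living and takes 1/32.
Sarita is living and takes 1/32.
Vikram is living and takes 3/32.
Aarav is living and takes 3/16.
Girish predeceased; the 3/16 allotted to Girish's branch passes to Girish's issue by representation.
The 3/16 is divided into 2 equal shares of 3/32 among Chetan, Jayant.
Chetan is living and takes 3/32.
Jayant is living and takes 3/32.
Ishita is living and takes 3/16.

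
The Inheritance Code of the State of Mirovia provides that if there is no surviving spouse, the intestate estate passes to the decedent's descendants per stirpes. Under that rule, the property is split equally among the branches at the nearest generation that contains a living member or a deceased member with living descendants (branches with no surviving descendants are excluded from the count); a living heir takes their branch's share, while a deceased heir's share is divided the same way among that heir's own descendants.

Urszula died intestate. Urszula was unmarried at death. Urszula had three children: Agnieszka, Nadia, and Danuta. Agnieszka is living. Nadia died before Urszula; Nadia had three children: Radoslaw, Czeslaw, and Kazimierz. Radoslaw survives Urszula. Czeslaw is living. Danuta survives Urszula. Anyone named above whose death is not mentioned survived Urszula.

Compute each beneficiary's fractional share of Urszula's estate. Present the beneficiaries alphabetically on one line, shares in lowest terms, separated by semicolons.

Agnieszka 1/3; Czeslaw 1/9; Danuta 1/3; Kazimierz 1/9; Radoslaw 1/9

There is no surviving spouse, so the entire estate passes to Urszula's descendants per stirpes.
The estate is divided into 3 equal shares of 1/3 among Agnieszka, Nadia, Danuta.
Agnieszka is living and takes 1/3.
Nadia predeceased; the 1/3 allotted to Nadia's branch passes to Nadia's issue by representation.
The 1/3 is divided into 3 equal shares of 1/9 among Radoslaw, Czeslaw, Kazimierz.
Radoslaw is living and takes 1/9.
Czeslaw is living and takes 1/9.
Kazimierz is living and takes 1/9.
Danuta is living and takes 1/3.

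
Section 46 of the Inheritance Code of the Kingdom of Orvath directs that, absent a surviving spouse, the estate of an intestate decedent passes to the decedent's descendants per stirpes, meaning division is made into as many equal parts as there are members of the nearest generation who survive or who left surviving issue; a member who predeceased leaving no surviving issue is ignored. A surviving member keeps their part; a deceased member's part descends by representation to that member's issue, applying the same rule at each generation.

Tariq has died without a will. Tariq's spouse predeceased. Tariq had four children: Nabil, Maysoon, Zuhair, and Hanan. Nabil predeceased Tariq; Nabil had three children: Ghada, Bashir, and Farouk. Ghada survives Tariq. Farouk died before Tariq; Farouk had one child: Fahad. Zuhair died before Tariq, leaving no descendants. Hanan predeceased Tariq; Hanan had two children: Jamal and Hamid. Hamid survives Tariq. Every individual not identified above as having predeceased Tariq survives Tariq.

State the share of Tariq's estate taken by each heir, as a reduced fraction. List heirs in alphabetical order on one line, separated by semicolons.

Bashir 1/9; Fahad 1/9; Ghada 1/9; Hamid 1/6; Jamal 1/6; Maysoon 1/3

There is no surviving spouse, so the entire estate passes to Tariq's descendants per stirpes.
Zuhair left no surviving issue, so that branch lapses and is disregarded.
The estate is divided into 3 equal shares of 1/3 among Nabil, Maysoon, Hanan.
Nabil predeceased; the 1/3 allotted to Nabil's branch passes to Nabil's issue by representation.
The 1/3 is divided into 3 equal shares of 1/9 among Ghada, Bashir, Farouk.
Ghada is living and takes 1/9.
Bashir is living and takes 1/9.
Farouk predeceased; the 1/9 allotted to Farouk's branch passes to Farouk's issue by representation.
Fahad is the sole taker at this level and receives the full 1/9.
Maysoon is living and takes 1/3.
Hanan predeceased; the 1/3 allotted to Hanan's branch passes to Hanan's issue by representation.
The 1/3 is divided into 2 equal shares of 1/6 among Jamal, Hamid.
Jamal is living and takes 1/6.
Hamid is living and takes 1/6.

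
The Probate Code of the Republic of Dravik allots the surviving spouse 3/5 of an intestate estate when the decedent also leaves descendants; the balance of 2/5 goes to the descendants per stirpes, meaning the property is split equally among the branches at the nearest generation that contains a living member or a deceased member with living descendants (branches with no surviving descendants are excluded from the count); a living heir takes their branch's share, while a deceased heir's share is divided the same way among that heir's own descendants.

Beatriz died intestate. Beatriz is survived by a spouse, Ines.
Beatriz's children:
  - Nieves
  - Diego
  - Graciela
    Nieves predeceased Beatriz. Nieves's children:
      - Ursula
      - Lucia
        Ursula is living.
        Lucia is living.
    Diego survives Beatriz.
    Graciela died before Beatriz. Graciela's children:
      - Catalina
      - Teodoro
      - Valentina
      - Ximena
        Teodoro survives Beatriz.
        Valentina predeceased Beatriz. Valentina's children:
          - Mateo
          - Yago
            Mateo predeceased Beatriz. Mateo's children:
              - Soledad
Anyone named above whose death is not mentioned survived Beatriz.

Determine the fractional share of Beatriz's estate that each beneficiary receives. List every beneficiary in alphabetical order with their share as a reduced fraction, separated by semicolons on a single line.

Ines, as surviving spouse, takes 3/5.
The remaining 2/5 passes to Beatriz's descendants per stirpes.
The 2/5 is divided into 3 equal shares of 2/15 among Nieves, Diego, Graciela.
Nieves predeceased; the 2/15 allotted to Nieves's branch passes to Nieves's issue by representation.
The 2/15 is divided into 2 equal shares of 1/15 among Ursula, Lucia.
Ursula is living and takes 1/15.
Lucia is living and takes 1/15.
Diego is living and takes 2/15.
Graciela predeceased; the 2/15 allotted to Graciela's branch passes to Graciela's issue by representation.
The 2/15 is divided into 4 equal shares of 1/30 among Catalina, Teodoro, Valentina, Ximena.
Catalina is living and takes 1/30.
Teodoro is living and takes 1/30.
Valentina predeceased; the 1/30 allotted to Valentina's branch passes to Valentina's issue by representation.
The 1/30 is divided into 2 equal shares of 1/60 among Mateo, Yago.
Mateo predeceased; the 1/60 allotted to Mateo's branch passes to Mateo's issue by representation.
Soledad is the sole taker at this level and receives the full 1/60.
Yago is living and takes 1/60.
Ximena is living and takes 1/30.

Catalina 1/30; Diego 2/15; Ines 3/5; Lucia 1/15; Soledad 1/60; Teodoro 1/30; Ursula 1/15; Ximena 1/30; Yago 1/60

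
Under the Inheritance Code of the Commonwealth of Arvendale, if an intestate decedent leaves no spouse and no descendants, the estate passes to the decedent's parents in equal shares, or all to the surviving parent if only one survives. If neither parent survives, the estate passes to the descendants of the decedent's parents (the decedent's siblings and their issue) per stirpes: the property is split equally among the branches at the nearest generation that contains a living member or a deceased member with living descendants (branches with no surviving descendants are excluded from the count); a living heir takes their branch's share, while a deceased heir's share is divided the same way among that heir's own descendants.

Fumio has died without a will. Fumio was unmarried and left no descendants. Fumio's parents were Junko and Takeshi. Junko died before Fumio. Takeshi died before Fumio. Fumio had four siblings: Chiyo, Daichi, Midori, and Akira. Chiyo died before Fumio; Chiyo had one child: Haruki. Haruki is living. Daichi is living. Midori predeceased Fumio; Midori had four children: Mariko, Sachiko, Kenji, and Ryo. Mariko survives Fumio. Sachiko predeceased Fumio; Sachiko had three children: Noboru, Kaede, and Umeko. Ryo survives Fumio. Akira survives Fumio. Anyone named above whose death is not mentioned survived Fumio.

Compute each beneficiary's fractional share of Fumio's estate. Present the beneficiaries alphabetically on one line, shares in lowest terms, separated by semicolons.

Akira 1/4; Daichi 1/4; Haruki 1/4; Kaede 1/48; Kenji 1/16; Mariko 1/16; Noboru 1/48; Ryo 1/16; Umeko 1/48

Neither parent survives and there are no descendants, so the estate passes to Fumio's siblings and their issue per stirpes.
The estate is divided into 4 equal shares of 1/4 among Chiyo, Daichi, Midori, Akira.
Chiyo predeceased; the 1/4 allotted to Chiyo's branch passes to Chiyo's issue by representation.
Haruki is the sole taker at this level and receives the full 1/4.
Daichi is living and takes 1/4.
Midori predeceased; the 1/4 allotted to Midori's branch passes to Midori's issue by representation.
The 1/4 is divided into 4 equal shares of 1/16 among Mariko, Sachiko, Kenji, Ryo.
Mariko is living and takes 1/16.
Sachiko predeceased; the 1/16 allotted to Sachiko's branch passes to Sachiko's issue by representation.
The 1/16 is divided into 3 equal shares of 1/48 among Noboru, Kaede, Umeko.
Noboru is living and takes 1/48.
Kaede is living and takes 1/48.
Umeko is living and takes 1/48.
Kenji is living and takes 1/16.
Ryo is living and takes 1/16.
Akira is living and takes 1/4.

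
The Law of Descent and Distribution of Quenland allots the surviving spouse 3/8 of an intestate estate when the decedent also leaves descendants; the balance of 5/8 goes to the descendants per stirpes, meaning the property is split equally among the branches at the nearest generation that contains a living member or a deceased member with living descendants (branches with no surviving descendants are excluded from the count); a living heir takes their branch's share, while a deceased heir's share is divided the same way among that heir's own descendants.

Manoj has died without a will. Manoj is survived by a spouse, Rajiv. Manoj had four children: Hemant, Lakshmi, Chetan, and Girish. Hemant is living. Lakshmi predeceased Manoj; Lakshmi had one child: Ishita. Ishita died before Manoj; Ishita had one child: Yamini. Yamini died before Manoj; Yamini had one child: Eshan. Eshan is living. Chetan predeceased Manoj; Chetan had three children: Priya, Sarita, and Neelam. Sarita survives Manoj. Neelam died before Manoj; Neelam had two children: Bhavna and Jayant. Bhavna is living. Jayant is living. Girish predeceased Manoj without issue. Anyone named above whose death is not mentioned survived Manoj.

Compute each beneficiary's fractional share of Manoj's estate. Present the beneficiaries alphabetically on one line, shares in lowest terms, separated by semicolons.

Rajiv, as surviving spouse, takes 3/8.
The remaining 5/8 passes to Manoj's descendants per stirpes.
Girish left no surviving issue, so that branch lapses and is disregarded.
The 5/8 is divided into 3 equal shares of 5/24 among Hemant, Lakshmi, Chetan.
Hemant is living and takes 5/24.
Lakshmi predeceased; the 5/24 allotted to Lakshmi's branch passes to Lakshmi's issue by representation.
Ishita's line is the sole branch at this level, so the full 5/24 passes to Ishita's issue by representation.
Yamini's line is the sole branch at this level, so the full 5/24 passes to Yamini's issue by representation.
Eshan is the sole taker at this level and receives the full 5/24.
Chetan predeceased; the 5/24 allotted to Chetan's branch passes to Chetan's issue by representation.
The 5/24 is divided into 3 equal shares of 5/72 among Priya, Sarita, Neelam.
Priya is living and takes 5/72.
Sarita is living and takes 5/72.
Neelam predeceased; the 5/72 allotted to Neelam's branch passes to Neelam's issue by representation.
The 5/72 is divided into 2 equal shares of 5/144 among Bhavna, Jayant.
Bhavna is living and takes 5/144.
Jayant is living and takes 5/144.

Bhavna 5/144; Eshan 5/24; Hemant 5/24; Jayant 5/144; Priya 5/72; Rajiv 3/8; Sarita 5/72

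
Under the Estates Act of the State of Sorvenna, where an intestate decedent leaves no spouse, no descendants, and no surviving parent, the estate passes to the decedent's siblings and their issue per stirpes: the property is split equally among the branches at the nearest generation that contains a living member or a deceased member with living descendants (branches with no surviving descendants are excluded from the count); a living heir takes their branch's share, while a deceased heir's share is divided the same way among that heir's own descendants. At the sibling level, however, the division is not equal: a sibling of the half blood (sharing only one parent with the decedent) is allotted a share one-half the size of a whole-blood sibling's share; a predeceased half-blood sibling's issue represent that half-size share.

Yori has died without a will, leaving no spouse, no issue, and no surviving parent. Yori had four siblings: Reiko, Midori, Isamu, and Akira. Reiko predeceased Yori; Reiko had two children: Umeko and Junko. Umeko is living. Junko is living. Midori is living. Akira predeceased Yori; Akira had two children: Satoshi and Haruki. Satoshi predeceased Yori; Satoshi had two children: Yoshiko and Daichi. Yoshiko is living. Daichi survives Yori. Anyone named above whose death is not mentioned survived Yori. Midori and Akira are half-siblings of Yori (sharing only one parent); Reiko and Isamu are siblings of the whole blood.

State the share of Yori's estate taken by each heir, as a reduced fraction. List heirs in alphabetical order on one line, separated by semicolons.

No spouse, descendants, or parent survives, so the estate passes to Yori's siblings per stirpes.
Half-blood siblings count for one-half the weight of whole-blood siblings at the initial division.
Dividing 1 in proportion to weights (total weight 3): Reiko (weight 1) → 1/3; Midori (weight 1/2) → 1/6; Isamu (weight 1) → 1/3; Akira (weight 1/2) → 1/6.
Reiko predeceased; the 1/3 allotted to Reiko's branch passes to Reiko's issue by representation.
The 1/3 is divided into 2 equal shares of 1/6 among Umeko, Junko.
Umeko is living and takes 1/6.
Junko is living and takes 1/6.
Midori is living and takes 1/6.
Isamu is living and takes 1/3.
Akira predeceased; the 1/6 allotted to Akira's branch passes to Akira's issue by representation.
The 1/6 is divided into 2 equal shares of 1/12 among Satoshi, Haruki.
Satoshi predeceased; the 1/12 allotted to Satoshi's branch passes to Satoshi's issue by representation.
The 1/12 is divided into 2 equal shares of 1/24 among Yoshiko, Daichi.
Yoshiko is living and takes 1/24.
Daichi is living and takes 1/24.
Haruki is living and takes 1/12.

Daichi 1/24; Haruki 1/12; Isamu 1/3; Junko 1/6; Midori 1/6; Umeko 1/6; Yoshiko 1/24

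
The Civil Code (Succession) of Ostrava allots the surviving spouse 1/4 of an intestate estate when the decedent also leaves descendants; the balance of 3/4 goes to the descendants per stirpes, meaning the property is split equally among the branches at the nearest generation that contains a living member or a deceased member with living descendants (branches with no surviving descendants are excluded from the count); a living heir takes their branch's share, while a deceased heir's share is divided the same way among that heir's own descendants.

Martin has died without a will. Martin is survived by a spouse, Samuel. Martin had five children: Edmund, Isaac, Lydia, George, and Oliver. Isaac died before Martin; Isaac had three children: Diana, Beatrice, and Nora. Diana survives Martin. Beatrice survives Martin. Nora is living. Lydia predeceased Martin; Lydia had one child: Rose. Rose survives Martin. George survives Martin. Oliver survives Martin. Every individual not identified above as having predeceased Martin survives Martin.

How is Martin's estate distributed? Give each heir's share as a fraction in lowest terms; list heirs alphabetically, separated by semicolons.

Beatrice 1/20; Diana 1/20; Edmund 3/20; George 3/20; Nora 1/20; Oliver 3/20; Rose 3/20; Samuel 1/4

Samuel, as surviving spouse, takes 1/4.
The remaining 3/4 passes to Martin's descendants per stirpes.
The 3/4 is divided into 5 equal shares of 3/20 among Edmund, Isaac, Lydia, George, Oliver.
Edmund is living and takes 3/20.
Isaac predeceased; the 3/20 allotted to Isaac's branch passes to Isaac's issue by representation.
The 3/20 is divided into 3 equal shares of 1/20 among Diana, Beatrice, Nora.
Diana is living and takes 1/20.
Beatrice is living and takes 1/20.
Nora is living and takes 1/20.
Lydia predeceased; the 3/20 allotted to Lydia's branch passes to Lydia's issue by representation.
Rose is the sole taker at this level and receives the full 3/20.
George is living and takes 3/20.
Oliver is living and takes 3/20.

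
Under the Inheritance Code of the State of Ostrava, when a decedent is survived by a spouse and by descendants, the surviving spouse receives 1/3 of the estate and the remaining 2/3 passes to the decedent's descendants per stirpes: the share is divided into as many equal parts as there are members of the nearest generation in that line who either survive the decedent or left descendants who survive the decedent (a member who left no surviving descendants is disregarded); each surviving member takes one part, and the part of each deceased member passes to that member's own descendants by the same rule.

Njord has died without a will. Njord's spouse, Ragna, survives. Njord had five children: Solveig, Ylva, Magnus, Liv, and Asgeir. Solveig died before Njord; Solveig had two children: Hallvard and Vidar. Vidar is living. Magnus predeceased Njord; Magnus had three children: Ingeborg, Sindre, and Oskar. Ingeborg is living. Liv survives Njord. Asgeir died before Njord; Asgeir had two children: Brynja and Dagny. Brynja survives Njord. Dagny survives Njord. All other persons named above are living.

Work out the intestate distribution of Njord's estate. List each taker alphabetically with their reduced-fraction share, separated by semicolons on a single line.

Brynja 1/15; Dagny 1/15; Hallvard 1/15; Ingeborg 2/45; Liv 2/15; Oskar 2/45; Ragna 1/3; Sindre 2/45; Vidar 1/15; Ylva 2/15

Ragna, as surviving spouse, takes 1/3.
The remaining 2/3 passes to Njord's descendants per stirpes.
The 2/3 is divided into 5 equal shares of 2/15 among Solveig, Ylva, Magnus, Liv, Asgeir.
Solveig predeceased; the 2/15 allotted to Solveig's branch passes to Solveig's issue by representation.
The 2/15 is divided into 2 equal shares of 1/15 among Hallvard, Vidar.
Hallvard is living and takes 1/15.
Vidar is living and takes 1/15.
Ylva is living and takes 2/15.
Magnus predeceased; the 2/15 allotted to Magnus's branch passes to Magnus's issue by representation.
The 2/15 is divided into 3 equal shares of 2/45 among Ingeborg, Sindre, Oskar.
Ingeborg is living and takes 2/45.
Sindre is living and takes 2/45.
Oskar is living and takes 2/45.
Liv is living and takes 2/15.
Asgeir predeceased; the 2/15 allotted to Asgeir's branch passes to Asgeir's issue by representation.
The 2/15 is divided into 2 equal shares of 1/15 among Brynja, Dagny.
Brynja is living and takes 1/15.
Dagny is living and takes 1/15.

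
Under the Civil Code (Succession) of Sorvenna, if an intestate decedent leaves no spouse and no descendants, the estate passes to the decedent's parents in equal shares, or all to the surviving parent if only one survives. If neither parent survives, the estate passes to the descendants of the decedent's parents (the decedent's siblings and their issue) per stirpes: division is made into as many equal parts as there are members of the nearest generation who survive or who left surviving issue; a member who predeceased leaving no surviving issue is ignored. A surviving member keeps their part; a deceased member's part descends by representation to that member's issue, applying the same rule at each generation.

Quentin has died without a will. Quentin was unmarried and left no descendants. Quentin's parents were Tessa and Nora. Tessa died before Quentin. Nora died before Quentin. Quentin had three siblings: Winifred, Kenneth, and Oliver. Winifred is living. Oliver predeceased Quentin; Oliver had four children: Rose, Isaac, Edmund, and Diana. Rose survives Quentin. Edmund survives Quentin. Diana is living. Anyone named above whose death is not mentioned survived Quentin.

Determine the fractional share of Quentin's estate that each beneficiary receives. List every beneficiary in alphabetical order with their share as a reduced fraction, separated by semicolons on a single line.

Neither parent survives and there are no descendants, so the estate passes to Quentin's siblings and their issue per stirpes.
The estate is divided into 3 equal shares of 1/3 among Winifred, Kenneth, Oliver.
Winifred is living and takes 1/3.
Kenneth is living and takes 1/3.
Oliver predeceased; the 1/3 allotted to Oliver's branch passes to Oliver's issue by representation.
The 1/3 is divided into 4 equal shares of 1/12 among Rose, Isaac, Edmund, Diana.
Rose is living and takes 1/12.
Isaac is living and takes 1/12.
Edmund is living and takes 1/12.
Diana is living and takes 1/12.

Diana 1/12; Edmund 1/12; Isaac 1/12; Kenneth 1/3; Rose 1/12; Winifred 1/3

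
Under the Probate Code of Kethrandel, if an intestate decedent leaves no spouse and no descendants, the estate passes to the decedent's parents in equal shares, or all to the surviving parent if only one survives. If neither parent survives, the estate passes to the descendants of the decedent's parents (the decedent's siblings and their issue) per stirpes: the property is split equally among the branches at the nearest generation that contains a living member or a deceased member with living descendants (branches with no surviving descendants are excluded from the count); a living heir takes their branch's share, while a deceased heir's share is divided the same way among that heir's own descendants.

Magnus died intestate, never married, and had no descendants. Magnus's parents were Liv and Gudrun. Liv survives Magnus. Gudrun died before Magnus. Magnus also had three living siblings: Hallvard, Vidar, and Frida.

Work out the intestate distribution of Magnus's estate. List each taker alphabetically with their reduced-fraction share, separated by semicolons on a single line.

Only one parent, Liv, survives, so Liv takes the entire estate. The siblings take nothing because a surviving parent has priority.

Liv 1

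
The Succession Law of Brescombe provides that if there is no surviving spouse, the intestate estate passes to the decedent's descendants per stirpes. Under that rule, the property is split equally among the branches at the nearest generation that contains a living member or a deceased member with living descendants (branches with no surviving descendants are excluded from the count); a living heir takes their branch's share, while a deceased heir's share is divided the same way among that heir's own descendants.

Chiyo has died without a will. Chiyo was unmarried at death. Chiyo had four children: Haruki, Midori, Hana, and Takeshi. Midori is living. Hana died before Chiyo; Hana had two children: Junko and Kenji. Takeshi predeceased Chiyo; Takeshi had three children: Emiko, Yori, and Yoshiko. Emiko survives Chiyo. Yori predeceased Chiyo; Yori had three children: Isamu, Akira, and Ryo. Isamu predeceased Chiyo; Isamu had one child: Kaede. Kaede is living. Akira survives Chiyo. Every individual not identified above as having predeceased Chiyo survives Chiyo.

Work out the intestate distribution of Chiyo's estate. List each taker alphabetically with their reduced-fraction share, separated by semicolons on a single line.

There is no surviving spouse, so the entire estate passes to Chiyo's descendants per stirpes.
The estate is divided into 4 equal shares of 1/4 among Haruki, Midori, Hana, Takeshi.
Haruki is living and takes 1/4.
Midori is living and takes 1/4.
Hana predeceased; the 1/4 allotted to Hana's branch passes to Hana's issue by representation.
The 1/4 is divided into 2 equal shares of 1/8 among Junko, Kenji.
Junko is living and takes 1/8.
Kenji is living and takes 1/8.
Takeshi predeceased; the 1/4 allotted to Takeshi's branch passes to Takeshi's issue by representation.
The 1/4 is divided into 3 equal shares of 1/12 among Emiko, Yori, Yoshiko.
Emiko is living and takes 1/12.
Yori predeceased; the 1/12 allotted to Yori's branch passes to Yori's issue by representation.
The 1/12 is divided into 3 equal shares of 1/36 among Isamu, Akira, Ryo.
Isamu predeceased; the 1/36 allotted to Isamu's branch passes to Isamu's issue by representation.
Kaede is the sole taker at this level and receives the full 1/36.
Akira is living and takes 1/36.
Ryo is living and takes 1/36.
Yoshiko is living and takes 1/12.

Akira 1/36; Emiko 1/12; Haruki 1/4; Junko 1/8; Kaede 1/36; Kenji 1/8; Midori 1/4; Ryo 1/36; Yoshiko 1/12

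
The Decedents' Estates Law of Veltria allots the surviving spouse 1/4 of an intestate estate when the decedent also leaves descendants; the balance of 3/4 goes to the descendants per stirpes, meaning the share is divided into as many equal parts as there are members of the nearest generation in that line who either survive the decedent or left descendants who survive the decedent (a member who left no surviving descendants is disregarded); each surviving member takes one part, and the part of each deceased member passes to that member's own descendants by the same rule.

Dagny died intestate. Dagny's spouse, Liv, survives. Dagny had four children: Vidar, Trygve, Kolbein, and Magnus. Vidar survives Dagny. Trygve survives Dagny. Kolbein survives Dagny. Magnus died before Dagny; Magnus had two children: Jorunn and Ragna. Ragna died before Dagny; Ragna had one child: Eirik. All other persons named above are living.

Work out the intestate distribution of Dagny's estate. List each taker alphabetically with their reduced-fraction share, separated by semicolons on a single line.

Eirik 3/32; Jorunn 3/32; Kolbein 3/16; Liv 1/4; Trygve 3/16; Vidar 3/16

Liv, as surviving spouse, takes 1/4.
The remaining 3/4 passes to Dagny's descendants per stirpes.
The 3/4 is divided into 4 equal shares of 3/16 among Vidar, Trygve, Kolbein, Magnus.
Vidar is living and takes 3/16.
Trygve is living and takes 3/16.
Kolbein is living and takes 3/16.
Magnus predeceased; the 3/16 allotted to Magnus's branch passes to Magnus's issue by representation.
The 3/16 is divided into 2 equal shares of 3/32 among Jorunn, Ragna.
Jorunn is living and takes 3/32.
Ragna predeceased; the 3/32 allotted to Ragna's branch passes to Ragna's issue by representation.
Eirik is the sole taker at this level and receives the full 3/32.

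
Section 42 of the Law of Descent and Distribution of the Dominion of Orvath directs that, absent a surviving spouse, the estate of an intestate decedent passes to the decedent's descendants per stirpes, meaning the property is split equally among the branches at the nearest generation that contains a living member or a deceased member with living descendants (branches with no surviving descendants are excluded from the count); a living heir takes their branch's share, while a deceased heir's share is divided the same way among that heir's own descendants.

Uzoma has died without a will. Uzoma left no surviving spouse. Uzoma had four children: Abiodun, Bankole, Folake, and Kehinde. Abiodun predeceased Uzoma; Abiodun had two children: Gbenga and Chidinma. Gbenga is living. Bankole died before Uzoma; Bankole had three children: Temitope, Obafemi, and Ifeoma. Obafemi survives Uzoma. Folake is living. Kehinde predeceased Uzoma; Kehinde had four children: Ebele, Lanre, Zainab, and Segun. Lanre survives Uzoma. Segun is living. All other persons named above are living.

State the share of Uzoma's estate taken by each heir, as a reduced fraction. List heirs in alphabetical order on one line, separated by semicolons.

Chidinma 1/8; Ebele 1/16; Folake 1/4; Gbenga 1/8; Ifeoma 1/12; Lanre 1/16; Obafemi 1/12; Segun 1/16; Temitope 1/12; Zainab 1/16

There is no surviving spouse, so the entire estate passes to Uzoma's descendants per stirpes.
The estate is divided into 4 equal shares of 1/4 among Abiodun, Bankole, Folake, Kehinde.
Abiodun predeceased; the 1/4 allotted to Abiodun's branch passes to Abiodun's issue by representation.
The 1/4 is divided into 2 equal shares of 1/8 among Gbenga, Chidinma.
Gbenga is living and takes 1/8.
Chidinma is living and takes 1/8.
Bankole predeceased; the 1/4 allotted to Bankole's branch passes to Bankole's issue by representation.
The 1/4 is divided into 3 equal shares of 1/12 among Temitope, Obafemi, Ifeoma.
Temitope is living and takes 1/12.
Obafemi is living and takes 1/12.
Ifeoma is living and takes 1/12.
Folake is living and takes 1/4.
Kehinde predeceased; the 1/4 allotted to Kehinde's branch passes to Kehinde's issue by representation.
The 1/4 is divided into 4 equal shares of 1/16 among Ebele, Lanre, Zainab, Segun.
Ebele is living and takes 1/16.
Lanre is living and takes 1/16.
Zainab is living and takes 1/16.
Segun is living and takes 1/16.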